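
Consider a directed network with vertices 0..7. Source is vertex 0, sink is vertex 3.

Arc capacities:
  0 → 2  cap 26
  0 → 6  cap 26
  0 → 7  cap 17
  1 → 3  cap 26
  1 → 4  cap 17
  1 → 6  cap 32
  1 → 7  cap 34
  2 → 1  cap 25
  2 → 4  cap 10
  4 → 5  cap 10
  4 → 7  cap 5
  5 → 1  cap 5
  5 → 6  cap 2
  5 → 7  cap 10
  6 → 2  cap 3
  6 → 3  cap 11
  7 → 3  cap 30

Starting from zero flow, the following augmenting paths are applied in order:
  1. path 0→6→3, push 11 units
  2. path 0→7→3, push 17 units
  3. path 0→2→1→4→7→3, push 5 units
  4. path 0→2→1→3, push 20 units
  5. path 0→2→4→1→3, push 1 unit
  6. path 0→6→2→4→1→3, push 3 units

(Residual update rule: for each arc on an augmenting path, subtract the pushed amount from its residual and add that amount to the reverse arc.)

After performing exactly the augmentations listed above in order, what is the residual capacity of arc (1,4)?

Residual capacity of (1,4): 16

after path 1 (0→6→3, push 11): res(1,4)=17
after path 2 (0→7→3, push 17): res(1,4)=17
after path 3 (0→2→1→4→7→3, push 5): res(1,4)=12
after path 4 (0→2→1→3, push 20): res(1,4)=12
after path 5 (0→2→4→1→3, push 1): res(1,4)=13
after path 6 (0→6→2→4→1→3, push 3): res(1,4)=16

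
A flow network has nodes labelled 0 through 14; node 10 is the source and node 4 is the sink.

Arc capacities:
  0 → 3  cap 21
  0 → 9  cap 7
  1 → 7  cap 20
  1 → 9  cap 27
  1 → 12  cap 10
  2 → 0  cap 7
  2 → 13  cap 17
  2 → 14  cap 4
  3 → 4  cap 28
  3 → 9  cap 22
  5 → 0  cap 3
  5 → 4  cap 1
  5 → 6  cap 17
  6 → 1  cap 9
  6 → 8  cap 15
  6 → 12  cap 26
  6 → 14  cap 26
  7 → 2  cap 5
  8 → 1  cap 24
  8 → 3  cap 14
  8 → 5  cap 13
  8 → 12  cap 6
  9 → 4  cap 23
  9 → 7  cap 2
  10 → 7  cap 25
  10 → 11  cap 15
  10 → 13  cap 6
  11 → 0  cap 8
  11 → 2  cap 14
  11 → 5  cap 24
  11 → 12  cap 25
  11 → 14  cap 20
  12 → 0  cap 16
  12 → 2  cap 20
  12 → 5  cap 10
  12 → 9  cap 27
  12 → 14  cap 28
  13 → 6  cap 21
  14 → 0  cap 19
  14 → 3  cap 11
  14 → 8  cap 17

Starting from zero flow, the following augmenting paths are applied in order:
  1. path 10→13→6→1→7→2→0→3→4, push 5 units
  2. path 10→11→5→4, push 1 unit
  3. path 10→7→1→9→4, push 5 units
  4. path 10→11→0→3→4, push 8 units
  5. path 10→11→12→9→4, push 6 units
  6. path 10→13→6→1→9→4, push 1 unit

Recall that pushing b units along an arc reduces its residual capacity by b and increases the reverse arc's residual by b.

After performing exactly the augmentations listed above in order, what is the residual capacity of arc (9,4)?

Residual capacity of (9,4): 11

after path 1 (10→13→6→1→7→2→0→3→4, push 5): res(9,4)=23
after path 2 (10→11→5→4, push 1): res(9,4)=23
after path 3 (10→7→1→9→4, push 5): res(9,4)=18
after path 4 (10→11→0→3→4, push 8): res(9,4)=18
after path 5 (10→11→12→9→4, push 6): res(9,4)=12
after path 6 (10→13→6→1→9→4, push 1): res(9,4)=11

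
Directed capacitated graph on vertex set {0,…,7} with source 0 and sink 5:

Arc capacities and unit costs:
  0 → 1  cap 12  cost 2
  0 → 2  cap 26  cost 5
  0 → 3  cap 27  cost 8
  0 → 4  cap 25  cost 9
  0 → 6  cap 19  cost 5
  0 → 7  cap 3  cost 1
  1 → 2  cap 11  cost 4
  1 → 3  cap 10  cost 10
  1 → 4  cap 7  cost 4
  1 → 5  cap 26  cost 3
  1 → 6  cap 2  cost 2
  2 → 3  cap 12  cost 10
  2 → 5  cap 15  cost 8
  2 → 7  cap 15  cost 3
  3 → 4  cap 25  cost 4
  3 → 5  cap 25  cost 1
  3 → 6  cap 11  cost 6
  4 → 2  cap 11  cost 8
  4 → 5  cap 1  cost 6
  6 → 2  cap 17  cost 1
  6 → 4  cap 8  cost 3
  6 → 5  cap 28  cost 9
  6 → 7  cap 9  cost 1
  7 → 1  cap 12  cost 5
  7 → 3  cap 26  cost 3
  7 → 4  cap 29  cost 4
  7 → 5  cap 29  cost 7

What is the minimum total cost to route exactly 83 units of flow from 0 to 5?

shortest-cost path #1: 0→1→5 push 12 @ unit cost 5 (adds 60)
shortest-cost path #2: 0→7→3→5 push 3 @ unit cost 5 (adds 15)
shortest-cost path #3: 0→3→5 push 22 @ unit cost 9 (adds 198)
shortest-cost path #4: 0→3→7→5 push 3 @ unit cost 12 (adds 36)
shortest-cost path #5: 0→2→5 push 15 @ unit cost 13 (adds 195)
shortest-cost path #6: 0→6→7→5 push 9 @ unit cost 13 (adds 117)
shortest-cost path #7: 0→6→5 push 10 @ unit cost 14 (adds 140)
shortest-cost path #8: 0→4→5 push 1 @ unit cost 15 (adds 15)
shortest-cost path #9: 0→2→7→5 push 8 @ unit cost 15 (adds 120)
total cost = 896

Minimum cost for 83 units: 896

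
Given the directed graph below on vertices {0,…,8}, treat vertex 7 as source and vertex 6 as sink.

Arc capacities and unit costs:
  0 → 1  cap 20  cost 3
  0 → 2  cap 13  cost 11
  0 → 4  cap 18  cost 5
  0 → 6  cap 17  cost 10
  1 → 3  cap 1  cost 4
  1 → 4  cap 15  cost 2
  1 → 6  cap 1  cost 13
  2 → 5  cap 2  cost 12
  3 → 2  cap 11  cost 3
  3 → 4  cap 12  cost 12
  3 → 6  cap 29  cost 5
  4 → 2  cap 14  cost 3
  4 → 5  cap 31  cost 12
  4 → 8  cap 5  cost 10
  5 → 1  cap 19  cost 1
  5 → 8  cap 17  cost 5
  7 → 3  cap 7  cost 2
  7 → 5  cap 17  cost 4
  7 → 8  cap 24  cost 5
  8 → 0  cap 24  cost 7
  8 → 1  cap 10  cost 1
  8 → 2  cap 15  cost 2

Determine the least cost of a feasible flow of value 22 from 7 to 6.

Minimum cost for 22 units: 367

shortest-cost path #1: 7→3→6 push 7 @ unit cost 7 (adds 49)
shortest-cost path #2: 7→5→1→3→6 push 1 @ unit cost 14 (adds 14)
shortest-cost path #3: 7→5→1→6 push 1 @ unit cost 18 (adds 18)
shortest-cost path #4: 7→8→0→6 push 13 @ unit cost 22 (adds 286)
total cost = 367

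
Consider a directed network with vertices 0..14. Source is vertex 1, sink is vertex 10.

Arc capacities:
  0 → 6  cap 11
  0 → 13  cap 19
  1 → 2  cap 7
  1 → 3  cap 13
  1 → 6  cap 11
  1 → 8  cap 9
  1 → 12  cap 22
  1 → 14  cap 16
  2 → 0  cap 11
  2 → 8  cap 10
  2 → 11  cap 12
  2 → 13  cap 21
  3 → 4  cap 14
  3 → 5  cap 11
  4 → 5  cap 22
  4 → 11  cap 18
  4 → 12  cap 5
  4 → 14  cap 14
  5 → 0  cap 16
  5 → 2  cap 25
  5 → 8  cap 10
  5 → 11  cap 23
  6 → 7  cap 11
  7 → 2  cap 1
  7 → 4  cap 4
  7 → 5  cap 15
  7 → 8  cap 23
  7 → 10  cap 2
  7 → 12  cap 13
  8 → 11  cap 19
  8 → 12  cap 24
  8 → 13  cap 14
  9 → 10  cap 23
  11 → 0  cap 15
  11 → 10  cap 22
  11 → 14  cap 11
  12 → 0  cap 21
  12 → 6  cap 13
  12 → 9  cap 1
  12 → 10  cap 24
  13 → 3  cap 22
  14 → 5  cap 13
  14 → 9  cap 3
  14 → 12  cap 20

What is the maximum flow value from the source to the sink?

Maximum flow value: 52

augment #1: 1→12→10 bottleneck 22, total now 22
augment #2: 1→2→11→10 bottleneck 7, total now 29
augment #3: 1→6→7→10 bottleneck 2, total now 31
augment #4: 1→8→11→10 bottleneck 9, total now 40
augment #5: 1→14→9→10 bottleneck 3, total now 43
augment #6: 1→14→12→10 bottleneck 2, total now 45
augment #7: 1→3→4→11→10 bottleneck 6, total now 51
augment #8: 1→14→12→9→10 bottleneck 1, total now 52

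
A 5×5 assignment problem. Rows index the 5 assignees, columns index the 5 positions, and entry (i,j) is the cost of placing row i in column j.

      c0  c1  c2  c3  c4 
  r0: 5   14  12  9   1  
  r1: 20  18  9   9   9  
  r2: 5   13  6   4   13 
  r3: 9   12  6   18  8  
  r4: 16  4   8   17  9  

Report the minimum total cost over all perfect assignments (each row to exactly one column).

Minimum assignment cost: 25

optimal assignment: row0→col4 (cost 1), row1→col3 (cost 9), row2→col0 (cost 5), row3→col2 (cost 6), row4→col1 (cost 4)
total = 1 + 9 + 5 + 6 + 4 = 25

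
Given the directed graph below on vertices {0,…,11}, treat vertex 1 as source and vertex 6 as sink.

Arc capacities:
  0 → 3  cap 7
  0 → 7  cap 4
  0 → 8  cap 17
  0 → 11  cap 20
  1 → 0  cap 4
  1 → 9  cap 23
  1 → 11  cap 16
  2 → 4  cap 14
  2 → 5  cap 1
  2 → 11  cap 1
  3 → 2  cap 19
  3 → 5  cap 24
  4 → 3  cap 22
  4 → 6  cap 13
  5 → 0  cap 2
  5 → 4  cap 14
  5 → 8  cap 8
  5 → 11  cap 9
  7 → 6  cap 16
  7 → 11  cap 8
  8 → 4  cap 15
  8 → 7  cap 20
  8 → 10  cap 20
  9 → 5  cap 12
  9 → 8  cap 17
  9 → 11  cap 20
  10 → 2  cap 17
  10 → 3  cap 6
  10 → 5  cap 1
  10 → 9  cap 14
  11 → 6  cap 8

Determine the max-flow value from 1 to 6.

Maximum flow value: 35

augment #1: 1→11→6 bottleneck 8, total now 8
augment #2: 1→0→7→6 bottleneck 4, total now 12
augment #3: 1→9→5→4→6 bottleneck 12, total now 24
augment #4: 1→9→8→4→6 bottleneck 1, total now 25
augment #5: 1→9→8→7→6 bottleneck 10, total now 35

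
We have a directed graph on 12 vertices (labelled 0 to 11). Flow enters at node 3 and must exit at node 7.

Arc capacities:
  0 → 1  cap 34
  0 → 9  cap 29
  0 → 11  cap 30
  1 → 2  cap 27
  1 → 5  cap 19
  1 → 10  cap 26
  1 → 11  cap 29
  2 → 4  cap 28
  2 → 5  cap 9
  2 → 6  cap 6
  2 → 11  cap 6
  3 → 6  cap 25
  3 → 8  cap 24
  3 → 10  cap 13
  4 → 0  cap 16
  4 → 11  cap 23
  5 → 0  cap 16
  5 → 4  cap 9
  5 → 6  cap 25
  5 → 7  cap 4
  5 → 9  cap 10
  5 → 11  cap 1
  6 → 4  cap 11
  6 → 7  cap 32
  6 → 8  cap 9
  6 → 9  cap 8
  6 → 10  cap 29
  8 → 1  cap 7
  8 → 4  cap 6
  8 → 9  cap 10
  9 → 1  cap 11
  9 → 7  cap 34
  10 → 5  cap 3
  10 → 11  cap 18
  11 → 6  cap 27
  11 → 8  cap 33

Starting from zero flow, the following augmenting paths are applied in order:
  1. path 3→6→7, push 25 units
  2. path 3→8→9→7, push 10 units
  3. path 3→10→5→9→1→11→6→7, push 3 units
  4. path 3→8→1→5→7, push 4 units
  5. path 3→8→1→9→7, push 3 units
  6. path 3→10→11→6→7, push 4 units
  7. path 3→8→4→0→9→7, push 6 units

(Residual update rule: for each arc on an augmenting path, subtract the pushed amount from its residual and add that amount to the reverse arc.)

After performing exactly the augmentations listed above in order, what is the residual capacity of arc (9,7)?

after path 1 (3→6→7, push 25): res(9,7)=34
after path 2 (3→8→9→7, push 10): res(9,7)=24
after path 3 (3→10→5→9→1→11→6→7, push 3): res(9,7)=24
after path 4 (3→8→1→5→7, push 4): res(9,7)=24
after path 5 (3→8→1→9→7, push 3): res(9,7)=21
after path 6 (3→10→11→6→7, push 4): res(9,7)=21
after path 7 (3→8→4→0→9→7, push 6): res(9,7)=15

Residual capacity of (9,7): 15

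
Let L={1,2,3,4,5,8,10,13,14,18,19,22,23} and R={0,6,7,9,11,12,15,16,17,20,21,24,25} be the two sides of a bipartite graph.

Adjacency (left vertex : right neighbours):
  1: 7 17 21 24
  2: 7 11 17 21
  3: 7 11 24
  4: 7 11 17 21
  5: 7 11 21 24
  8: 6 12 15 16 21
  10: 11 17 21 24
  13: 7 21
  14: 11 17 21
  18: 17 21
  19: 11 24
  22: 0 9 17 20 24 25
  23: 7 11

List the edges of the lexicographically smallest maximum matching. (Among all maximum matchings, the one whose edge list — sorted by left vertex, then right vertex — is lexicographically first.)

|M| = 7 (so the lex-smallest maximum matching has 7 edges)
process left vertices in ascending order; for each, take the smallest-labelled available neighbour that still permits 7 edges overall, or leave it unmatched if none does
lex-smallest matching: {1-7, 2-11, 3-24, 4-17, 5-21, 8-6, 22-0}

Lex-smallest maximum matching: {(1,7), (2,11), (3,24), (4,17), (5,21), (8,6), (22,0)}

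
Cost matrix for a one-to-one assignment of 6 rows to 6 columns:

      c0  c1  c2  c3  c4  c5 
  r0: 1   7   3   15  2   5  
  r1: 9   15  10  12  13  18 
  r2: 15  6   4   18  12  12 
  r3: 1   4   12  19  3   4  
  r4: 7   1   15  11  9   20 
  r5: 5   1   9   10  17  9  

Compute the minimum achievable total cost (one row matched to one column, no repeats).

Minimum assignment cost: 28

optimal assignment: row0→col4 (cost 2), row1→col3 (cost 12), row2→col2 (cost 4), row3→col5 (cost 4), row4→col1 (cost 1), row5→col0 (cost 5)
total = 2 + 12 + 4 + 4 + 1 + 5 = 28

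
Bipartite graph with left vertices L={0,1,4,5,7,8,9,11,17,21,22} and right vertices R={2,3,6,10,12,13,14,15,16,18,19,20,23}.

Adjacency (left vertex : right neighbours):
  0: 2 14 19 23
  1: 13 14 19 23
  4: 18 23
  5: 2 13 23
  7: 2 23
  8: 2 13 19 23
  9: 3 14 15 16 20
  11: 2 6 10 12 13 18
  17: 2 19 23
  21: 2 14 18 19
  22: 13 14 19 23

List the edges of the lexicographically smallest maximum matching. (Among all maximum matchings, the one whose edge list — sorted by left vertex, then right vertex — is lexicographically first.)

Lex-smallest maximum matching: {(0,2), (1,13), (4,18), (5,23), (8,19), (9,3), (11,6), (21,14)}

|M| = 8 (so the lex-smallest maximum matching has 8 edges)
process left vertices in ascending order; for each, take the smallest-labelled available neighbour that still permits 8 edges overall, or leave it unmatched if none does
lex-smallest matching: {0-2, 1-13, 4-18, 5-23, 8-19, 9-3, 11-6, 21-14}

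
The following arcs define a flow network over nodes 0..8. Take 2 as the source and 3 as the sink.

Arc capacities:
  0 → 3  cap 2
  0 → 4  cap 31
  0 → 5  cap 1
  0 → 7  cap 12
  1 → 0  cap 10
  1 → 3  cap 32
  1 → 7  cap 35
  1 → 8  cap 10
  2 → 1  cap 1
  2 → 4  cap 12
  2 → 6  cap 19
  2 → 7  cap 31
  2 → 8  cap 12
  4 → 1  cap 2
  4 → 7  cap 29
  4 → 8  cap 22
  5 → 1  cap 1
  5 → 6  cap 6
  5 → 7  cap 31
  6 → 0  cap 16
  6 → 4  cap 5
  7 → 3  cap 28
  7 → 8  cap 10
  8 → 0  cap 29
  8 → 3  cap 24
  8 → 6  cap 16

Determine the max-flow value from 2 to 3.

augment #1: 2→1→3 bottleneck 1, total now 1
augment #2: 2→7→3 bottleneck 28, total now 29
augment #3: 2→8→3 bottleneck 12, total now 41
augment #4: 2→4→1→3 bottleneck 2, total now 43
augment #5: 2→4→8→3 bottleneck 10, total now 53
augment #6: 2→6→0→3 bottleneck 2, total now 55
augment #7: 2→7→8→3 bottleneck 2, total now 57
augment #8: 2→6→0→5→1→3 bottleneck 1, total now 58

Maximum flow value: 58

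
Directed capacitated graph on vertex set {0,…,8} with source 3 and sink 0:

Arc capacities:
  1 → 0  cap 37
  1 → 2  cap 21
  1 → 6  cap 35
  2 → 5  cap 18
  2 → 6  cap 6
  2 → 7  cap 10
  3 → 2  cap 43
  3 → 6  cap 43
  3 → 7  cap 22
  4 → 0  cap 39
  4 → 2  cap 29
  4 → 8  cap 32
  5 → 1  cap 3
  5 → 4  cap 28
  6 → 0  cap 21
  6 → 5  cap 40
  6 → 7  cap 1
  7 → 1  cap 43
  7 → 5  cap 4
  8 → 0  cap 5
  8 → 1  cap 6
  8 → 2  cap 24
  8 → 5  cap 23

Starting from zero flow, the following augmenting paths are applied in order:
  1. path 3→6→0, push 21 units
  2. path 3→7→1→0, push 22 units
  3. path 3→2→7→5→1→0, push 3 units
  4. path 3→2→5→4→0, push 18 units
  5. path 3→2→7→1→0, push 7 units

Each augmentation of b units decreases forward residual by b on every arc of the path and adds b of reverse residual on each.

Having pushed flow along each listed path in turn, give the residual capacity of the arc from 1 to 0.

after path 1 (3→6→0, push 21): res(1,0)=37
after path 2 (3→7→1→0, push 22): res(1,0)=15
after path 3 (3→2→7→5→1→0, push 3): res(1,0)=12
after path 4 (3→2→5→4→0, push 18): res(1,0)=12
after path 5 (3→2→7→1→0, push 7): res(1,0)=5

Residual capacity of (1,0): 5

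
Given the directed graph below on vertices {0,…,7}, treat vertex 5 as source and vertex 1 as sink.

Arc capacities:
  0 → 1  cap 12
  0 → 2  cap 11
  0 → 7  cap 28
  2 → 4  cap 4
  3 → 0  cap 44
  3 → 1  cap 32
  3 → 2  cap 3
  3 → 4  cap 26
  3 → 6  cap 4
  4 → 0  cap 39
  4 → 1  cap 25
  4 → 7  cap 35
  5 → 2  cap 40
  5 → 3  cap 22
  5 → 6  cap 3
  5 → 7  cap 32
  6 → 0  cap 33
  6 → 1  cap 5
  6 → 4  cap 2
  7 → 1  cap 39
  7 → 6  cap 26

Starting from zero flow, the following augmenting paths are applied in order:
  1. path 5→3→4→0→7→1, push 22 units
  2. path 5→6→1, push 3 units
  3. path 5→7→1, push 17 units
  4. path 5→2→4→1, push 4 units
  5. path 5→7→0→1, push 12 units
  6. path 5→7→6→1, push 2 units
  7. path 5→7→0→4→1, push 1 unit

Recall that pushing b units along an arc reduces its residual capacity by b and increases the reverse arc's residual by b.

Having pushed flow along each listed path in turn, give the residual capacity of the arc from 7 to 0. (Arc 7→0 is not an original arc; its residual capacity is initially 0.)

after path 1 (5→3→4→0→7→1, push 22): res(7,0)=22
after path 2 (5→6→1, push 3): res(7,0)=22
after path 3 (5→7→1, push 17): res(7,0)=22
after path 4 (5→2→4→1, push 4): res(7,0)=22
after path 5 (5→7→0→1, push 12): res(7,0)=10
after path 6 (5→7→6→1, push 2): res(7,0)=10
after path 7 (5→7→0→4→1, push 1): res(7,0)=9

Residual capacity of (7,0): 9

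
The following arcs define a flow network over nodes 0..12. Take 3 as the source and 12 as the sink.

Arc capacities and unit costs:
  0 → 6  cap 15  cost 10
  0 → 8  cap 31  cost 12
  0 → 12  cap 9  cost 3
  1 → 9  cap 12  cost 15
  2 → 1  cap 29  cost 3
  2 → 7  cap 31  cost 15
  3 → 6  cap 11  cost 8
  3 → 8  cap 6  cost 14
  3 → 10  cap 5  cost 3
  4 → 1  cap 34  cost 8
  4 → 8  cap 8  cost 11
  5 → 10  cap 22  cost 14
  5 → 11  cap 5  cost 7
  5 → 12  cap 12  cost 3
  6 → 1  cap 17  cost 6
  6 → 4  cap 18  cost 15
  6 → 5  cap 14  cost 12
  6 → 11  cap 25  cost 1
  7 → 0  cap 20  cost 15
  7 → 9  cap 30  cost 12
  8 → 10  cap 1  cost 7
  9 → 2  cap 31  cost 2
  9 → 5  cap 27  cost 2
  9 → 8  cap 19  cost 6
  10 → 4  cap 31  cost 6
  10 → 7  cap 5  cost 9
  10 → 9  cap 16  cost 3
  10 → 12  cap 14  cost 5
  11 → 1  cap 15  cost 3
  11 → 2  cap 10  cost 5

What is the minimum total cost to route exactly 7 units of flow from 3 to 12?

shortest-cost path #1: 3→10→12 push 5 @ unit cost 8 (adds 40)
shortest-cost path #2: 3→6→5→12 push 2 @ unit cost 23 (adds 46)
total cost = 86

Minimum cost for 7 units: 86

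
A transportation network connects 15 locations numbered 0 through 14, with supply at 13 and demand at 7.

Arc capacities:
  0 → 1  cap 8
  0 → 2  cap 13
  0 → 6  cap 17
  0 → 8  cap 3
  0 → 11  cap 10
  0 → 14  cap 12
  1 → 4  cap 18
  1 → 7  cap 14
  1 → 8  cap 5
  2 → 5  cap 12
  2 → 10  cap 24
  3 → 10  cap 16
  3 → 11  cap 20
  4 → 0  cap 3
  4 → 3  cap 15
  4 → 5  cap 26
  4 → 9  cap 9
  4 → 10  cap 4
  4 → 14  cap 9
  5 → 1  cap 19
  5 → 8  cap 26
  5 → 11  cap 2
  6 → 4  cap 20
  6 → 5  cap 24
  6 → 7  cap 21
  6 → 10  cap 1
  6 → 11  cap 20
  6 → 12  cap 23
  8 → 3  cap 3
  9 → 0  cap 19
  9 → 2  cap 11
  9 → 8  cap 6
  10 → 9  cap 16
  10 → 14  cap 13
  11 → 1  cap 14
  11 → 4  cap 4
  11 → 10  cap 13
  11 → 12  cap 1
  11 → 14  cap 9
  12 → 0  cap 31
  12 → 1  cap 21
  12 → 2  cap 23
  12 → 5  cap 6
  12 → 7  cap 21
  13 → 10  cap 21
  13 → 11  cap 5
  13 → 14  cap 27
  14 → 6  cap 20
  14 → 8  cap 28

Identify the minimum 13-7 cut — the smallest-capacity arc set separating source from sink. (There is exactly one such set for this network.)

Min-cut arcs: {(8,3), (10,9), (13,11), (14,6)} (total capacity 44)

augment #1: 13→11→1→7 push 5
augment #2: 13→14→6→7 push 20
augment #3: 13→10→9→0→1→7 push 8
augment #4: 13→10→9→0→6→7 push 1
augment #5: 13→10→9→0→6→12→7 push 7
augment #6: 13→14→8→3→11→1→7 push 1
augment #7: 13→14→8→3→11→12→7 push 1
augment #8: 13→14→8→3→11→1→0→6→12→7 push 1
max flow = 44; residual-reachable set from 13 gives S-side
cut edges (S→T): {(8,3), (10,9), (13,11), (14,6)} total cap 44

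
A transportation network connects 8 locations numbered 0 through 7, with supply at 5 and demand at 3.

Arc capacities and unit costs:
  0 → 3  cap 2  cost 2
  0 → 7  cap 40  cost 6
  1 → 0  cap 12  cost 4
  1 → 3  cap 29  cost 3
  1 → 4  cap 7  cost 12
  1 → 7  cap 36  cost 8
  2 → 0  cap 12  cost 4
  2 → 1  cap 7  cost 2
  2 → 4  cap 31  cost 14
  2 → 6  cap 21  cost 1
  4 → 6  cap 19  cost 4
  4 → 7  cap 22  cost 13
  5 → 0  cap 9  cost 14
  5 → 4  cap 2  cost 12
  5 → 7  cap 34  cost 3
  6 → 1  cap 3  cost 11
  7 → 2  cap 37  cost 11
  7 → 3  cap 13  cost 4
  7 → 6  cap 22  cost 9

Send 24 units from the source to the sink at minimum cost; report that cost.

shortest-cost path #1: 5→7→3 push 13 @ unit cost 7 (adds 91)
shortest-cost path #2: 5→0→3 push 2 @ unit cost 16 (adds 32)
shortest-cost path #3: 5→7→2→1→3 push 7 @ unit cost 19 (adds 133)
shortest-cost path #4: 5→7→6→1→3 push 2 @ unit cost 26 (adds 52)
total cost = 308

Minimum cost for 24 units: 308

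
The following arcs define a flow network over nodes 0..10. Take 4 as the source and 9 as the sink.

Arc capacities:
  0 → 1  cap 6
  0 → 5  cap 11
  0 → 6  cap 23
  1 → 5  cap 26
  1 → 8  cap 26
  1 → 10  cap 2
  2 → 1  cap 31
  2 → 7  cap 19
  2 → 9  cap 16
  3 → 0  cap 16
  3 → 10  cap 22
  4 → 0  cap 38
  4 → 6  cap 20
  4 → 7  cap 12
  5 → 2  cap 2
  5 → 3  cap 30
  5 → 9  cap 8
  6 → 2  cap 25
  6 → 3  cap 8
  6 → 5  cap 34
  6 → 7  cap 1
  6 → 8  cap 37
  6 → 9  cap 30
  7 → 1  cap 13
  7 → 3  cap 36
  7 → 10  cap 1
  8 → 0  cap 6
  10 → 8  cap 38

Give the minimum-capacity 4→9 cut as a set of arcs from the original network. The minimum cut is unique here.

Min-cut arcs: {(0,6), (4,6), (5,2), (5,9)} (total capacity 53)

augment #1: 4→6→9 push 20
augment #2: 4→0→5→9 push 8
augment #3: 4→0→6→9 push 10
augment #4: 4→0→5→2→9 push 2
augment #5: 4→0→6→2→9 push 13
max flow = 53; residual-reachable set from 4 gives S-side
cut edges (S→T): {(0,6), (4,6), (5,2), (5,9)} total cap 53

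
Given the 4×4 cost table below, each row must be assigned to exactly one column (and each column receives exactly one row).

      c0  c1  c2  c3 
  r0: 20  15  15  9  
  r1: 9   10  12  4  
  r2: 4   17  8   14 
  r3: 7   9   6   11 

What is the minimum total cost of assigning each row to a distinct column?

one of 2 optimal assignments: row0→col1 (cost 15), row1→col3 (cost 4), row2→col0 (cost 4), row3→col2 (cost 6)
total = 15 + 4 + 4 + 6 = 29

Minimum assignment cost: 29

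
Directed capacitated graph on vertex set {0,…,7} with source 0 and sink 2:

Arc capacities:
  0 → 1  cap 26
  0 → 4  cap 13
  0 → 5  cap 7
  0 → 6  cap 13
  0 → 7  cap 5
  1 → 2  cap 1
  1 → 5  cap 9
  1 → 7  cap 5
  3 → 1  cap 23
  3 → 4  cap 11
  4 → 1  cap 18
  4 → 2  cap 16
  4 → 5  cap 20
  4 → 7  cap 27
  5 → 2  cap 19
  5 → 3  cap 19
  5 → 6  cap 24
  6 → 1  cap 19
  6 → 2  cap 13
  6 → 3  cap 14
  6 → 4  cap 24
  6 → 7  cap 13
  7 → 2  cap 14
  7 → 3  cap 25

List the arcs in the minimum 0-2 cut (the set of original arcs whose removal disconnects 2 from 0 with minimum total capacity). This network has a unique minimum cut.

Min-cut arcs: {(0,4), (0,5), (0,6), (0,7), (1,2), (1,5), (1,7)} (total capacity 53)

augment #1: 0→1→2 push 1
augment #2: 0→4→2 push 13
augment #3: 0→5→2 push 7
augment #4: 0→6→2 push 13
augment #5: 0→7→2 push 5
augment #6: 0→1→5→2 push 9
augment #7: 0→1→7→2 push 5
max flow = 53; residual-reachable set from 0 gives S-side
cut edges (S→T): {(0,4), (0,5), (0,6), (0,7), (1,2), (1,5), (1,7)} total cap 53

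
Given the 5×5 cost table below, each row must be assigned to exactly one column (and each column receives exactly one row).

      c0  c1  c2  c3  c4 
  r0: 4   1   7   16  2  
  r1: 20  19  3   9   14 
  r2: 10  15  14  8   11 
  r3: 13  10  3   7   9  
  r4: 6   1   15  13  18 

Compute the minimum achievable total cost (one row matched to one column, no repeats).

Minimum assignment cost: 23

optimal assignment: row0→col4 (cost 2), row1→col2 (cost 3), row2→col0 (cost 10), row3→col3 (cost 7), row4→col1 (cost 1)
total = 2 + 3 + 10 + 7 + 1 = 23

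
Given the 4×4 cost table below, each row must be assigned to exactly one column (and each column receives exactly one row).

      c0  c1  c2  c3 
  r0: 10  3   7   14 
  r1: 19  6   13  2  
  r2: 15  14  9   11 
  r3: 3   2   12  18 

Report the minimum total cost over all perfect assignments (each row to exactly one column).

optimal assignment: row0→col1 (cost 3), row1→col3 (cost 2), row2→col2 (cost 9), row3→col0 (cost 3)
total = 3 + 2 + 9 + 3 = 17

Minimum assignment cost: 17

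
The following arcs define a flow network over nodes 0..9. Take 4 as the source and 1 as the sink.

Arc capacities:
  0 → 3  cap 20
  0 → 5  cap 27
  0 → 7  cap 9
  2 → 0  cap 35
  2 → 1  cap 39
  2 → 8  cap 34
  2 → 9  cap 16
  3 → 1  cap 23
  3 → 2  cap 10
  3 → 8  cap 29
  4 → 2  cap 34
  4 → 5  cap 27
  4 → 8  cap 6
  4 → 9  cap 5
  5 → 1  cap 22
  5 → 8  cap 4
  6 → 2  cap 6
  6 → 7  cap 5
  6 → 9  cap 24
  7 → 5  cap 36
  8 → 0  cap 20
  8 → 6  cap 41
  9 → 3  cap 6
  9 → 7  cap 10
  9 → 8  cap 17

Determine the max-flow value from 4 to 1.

augment #1: 4→2→1 bottleneck 34, total now 34
augment #2: 4→5→1 bottleneck 22, total now 56
augment #3: 4→9→3→1 bottleneck 5, total now 61
augment #4: 4→8→0→3→1 bottleneck 6, total now 67
augment #5: 4→5→8→0→3→1 bottleneck 4, total now 71

Maximum flow value: 71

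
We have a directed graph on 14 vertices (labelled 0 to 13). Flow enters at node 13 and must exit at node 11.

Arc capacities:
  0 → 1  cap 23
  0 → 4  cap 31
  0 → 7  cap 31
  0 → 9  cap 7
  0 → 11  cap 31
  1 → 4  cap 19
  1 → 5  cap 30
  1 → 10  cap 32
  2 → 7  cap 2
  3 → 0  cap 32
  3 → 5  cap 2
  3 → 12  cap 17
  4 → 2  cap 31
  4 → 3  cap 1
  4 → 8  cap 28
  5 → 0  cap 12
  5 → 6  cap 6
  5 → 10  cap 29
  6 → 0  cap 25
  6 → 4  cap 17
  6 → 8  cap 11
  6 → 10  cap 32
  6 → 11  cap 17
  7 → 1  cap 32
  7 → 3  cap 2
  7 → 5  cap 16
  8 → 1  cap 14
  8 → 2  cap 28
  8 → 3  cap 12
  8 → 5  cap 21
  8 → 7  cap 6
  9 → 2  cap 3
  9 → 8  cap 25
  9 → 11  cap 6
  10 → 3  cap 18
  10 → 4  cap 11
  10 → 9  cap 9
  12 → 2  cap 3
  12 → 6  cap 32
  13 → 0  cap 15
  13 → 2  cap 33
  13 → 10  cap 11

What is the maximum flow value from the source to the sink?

augment #1: 13→0→11 bottleneck 15, total now 15
augment #2: 13→10→9→11 bottleneck 6, total now 21
augment #3: 13→10→3→0→11 bottleneck 5, total now 26
augment #4: 13→2→7→3→0→11 bottleneck 2, total now 28

Maximum flow value: 28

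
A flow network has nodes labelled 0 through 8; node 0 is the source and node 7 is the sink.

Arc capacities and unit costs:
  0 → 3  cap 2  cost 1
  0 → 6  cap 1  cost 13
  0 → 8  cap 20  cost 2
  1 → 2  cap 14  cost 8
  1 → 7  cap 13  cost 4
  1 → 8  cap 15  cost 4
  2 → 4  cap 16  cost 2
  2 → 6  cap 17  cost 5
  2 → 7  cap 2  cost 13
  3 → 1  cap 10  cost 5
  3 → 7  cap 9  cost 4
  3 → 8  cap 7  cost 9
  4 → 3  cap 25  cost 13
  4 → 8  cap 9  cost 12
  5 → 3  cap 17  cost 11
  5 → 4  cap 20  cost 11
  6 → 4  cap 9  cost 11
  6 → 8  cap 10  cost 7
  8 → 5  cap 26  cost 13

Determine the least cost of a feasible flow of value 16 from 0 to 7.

Minimum cost for 16 units: 465

shortest-cost path #1: 0→3→7 push 2 @ unit cost 5 (adds 10)
shortest-cost path #2: 0→8→5→3→7 push 7 @ unit cost 30 (adds 210)
shortest-cost path #3: 0→8→5→3→1→7 push 7 @ unit cost 35 (adds 245)
total cost = 465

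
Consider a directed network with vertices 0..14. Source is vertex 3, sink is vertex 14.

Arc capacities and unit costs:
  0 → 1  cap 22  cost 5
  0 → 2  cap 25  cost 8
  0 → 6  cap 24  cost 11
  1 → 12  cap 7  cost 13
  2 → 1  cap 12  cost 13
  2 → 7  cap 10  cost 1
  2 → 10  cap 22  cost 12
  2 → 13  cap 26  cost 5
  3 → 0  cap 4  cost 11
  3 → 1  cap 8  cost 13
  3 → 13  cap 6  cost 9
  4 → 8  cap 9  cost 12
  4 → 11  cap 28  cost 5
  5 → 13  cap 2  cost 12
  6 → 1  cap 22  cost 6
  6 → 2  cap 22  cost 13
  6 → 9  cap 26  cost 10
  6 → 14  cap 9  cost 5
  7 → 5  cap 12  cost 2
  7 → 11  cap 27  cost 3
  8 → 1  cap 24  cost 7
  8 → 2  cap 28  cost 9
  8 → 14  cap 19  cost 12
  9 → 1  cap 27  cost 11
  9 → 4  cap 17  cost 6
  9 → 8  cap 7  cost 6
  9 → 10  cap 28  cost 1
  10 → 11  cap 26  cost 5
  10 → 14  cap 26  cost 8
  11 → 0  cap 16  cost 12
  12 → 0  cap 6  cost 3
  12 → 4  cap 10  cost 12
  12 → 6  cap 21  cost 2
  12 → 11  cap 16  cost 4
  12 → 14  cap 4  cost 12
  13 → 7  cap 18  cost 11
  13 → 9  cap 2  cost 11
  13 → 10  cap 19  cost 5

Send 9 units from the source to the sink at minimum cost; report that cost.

Minimum cost for 9 units: 213

shortest-cost path #1: 3→13→10→14 push 6 @ unit cost 22 (adds 132)
shortest-cost path #2: 3→0→6→14 push 3 @ unit cost 27 (adds 81)
total cost = 213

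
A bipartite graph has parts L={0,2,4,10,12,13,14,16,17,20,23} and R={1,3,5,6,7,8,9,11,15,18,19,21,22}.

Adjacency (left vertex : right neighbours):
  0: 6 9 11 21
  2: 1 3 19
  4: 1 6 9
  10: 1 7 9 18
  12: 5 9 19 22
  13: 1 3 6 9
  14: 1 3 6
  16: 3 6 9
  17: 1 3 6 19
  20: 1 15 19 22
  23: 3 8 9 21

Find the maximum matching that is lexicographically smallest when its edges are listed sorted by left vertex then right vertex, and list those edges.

|M| = 10 (so the lex-smallest maximum matching has 10 edges)
process left vertices in ascending order; for each, take the smallest-labelled available neighbour that still permits 10 edges overall, or leave it unmatched if none does
lex-smallest matching: {0-11, 2-1, 4-6, 10-7, 12-5, 13-3, 16-9, 17-19, 20-15, 23-8}

Lex-smallest maximum matching: {(0,11), (2,1), (4,6), (10,7), (12,5), (13,3), (16,9), (17,19), (20,15), (23,8)}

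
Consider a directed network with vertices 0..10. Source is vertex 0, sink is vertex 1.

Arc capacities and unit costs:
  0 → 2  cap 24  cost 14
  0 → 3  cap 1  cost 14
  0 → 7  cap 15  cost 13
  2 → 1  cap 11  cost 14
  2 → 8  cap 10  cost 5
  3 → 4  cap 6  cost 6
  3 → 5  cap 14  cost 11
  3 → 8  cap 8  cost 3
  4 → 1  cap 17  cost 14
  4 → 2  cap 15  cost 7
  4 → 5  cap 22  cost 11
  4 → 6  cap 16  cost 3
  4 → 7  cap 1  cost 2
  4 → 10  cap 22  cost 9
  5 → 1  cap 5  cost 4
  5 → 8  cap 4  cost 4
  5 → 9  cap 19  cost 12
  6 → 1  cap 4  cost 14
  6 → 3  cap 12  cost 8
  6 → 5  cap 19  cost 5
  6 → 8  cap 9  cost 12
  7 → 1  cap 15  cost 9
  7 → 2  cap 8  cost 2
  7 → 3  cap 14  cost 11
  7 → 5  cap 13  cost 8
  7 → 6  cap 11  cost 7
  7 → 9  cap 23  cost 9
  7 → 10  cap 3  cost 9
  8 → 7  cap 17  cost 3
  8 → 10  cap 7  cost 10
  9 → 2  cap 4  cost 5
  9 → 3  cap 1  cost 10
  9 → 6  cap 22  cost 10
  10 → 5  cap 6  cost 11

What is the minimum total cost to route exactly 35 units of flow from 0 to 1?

shortest-cost path #1: 0→7→1 push 15 @ unit cost 22 (adds 330)
shortest-cost path #2: 0→2→1 push 11 @ unit cost 28 (adds 308)
shortest-cost path #3: 0→3→5→1 push 1 @ unit cost 29 (adds 29)
shortest-cost path #4: 0→2→8→7→5→1 push 4 @ unit cost 34 (adds 136)
shortest-cost path #5: 0→2→8→7→5→3→4→1 push 1 @ unit cost 39 (adds 39)
shortest-cost path #6: 0→2→8→7→6→1 push 3 @ unit cost 43 (adds 129)
total cost = 971

Minimum cost for 35 units: 971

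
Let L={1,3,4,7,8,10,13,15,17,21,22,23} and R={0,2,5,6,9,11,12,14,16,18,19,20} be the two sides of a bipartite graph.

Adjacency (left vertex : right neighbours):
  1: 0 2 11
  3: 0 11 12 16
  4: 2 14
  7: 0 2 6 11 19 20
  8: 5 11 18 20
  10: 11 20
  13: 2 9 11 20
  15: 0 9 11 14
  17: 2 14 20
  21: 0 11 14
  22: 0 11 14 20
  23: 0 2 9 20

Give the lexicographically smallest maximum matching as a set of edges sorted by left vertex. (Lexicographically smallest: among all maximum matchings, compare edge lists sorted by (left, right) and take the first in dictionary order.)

Lex-smallest maximum matching: {(1,0), (3,12), (4,2), (7,6), (8,5), (10,11), (13,9), (15,14), (17,20)}

|M| = 9 (so the lex-smallest maximum matching has 9 edges)
process left vertices in ascending order; for each, take the smallest-labelled available neighbour that still permits 9 edges overall, or leave it unmatched if none does
lex-smallest matching: {1-0, 3-12, 4-2, 7-6, 8-5, 10-11, 13-9, 15-14, 17-20}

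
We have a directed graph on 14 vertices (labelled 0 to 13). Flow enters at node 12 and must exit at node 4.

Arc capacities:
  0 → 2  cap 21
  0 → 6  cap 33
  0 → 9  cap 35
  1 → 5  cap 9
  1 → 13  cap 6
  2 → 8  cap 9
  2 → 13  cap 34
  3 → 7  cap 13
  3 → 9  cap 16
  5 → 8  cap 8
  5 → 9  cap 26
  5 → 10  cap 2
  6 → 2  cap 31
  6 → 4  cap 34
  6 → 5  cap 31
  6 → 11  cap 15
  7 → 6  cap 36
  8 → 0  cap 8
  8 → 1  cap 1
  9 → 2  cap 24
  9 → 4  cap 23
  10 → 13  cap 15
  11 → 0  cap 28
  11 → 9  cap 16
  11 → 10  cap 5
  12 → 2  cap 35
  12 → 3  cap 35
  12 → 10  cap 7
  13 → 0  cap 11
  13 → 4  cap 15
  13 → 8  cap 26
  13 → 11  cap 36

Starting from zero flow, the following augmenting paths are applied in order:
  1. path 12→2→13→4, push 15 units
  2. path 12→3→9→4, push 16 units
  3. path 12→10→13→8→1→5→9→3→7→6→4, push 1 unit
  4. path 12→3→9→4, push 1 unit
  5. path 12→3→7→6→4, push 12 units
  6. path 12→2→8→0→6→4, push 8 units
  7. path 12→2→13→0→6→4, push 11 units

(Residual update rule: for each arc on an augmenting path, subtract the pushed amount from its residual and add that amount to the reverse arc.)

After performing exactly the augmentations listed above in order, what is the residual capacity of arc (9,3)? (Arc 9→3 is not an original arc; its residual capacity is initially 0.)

Residual capacity of (9,3): 16

after path 1 (12→2→13→4, push 15): res(9,3)=0
after path 2 (12→3→9→4, push 16): res(9,3)=16
after path 3 (12→10→13→8→1→5→9→3→7→6→4, push 1): res(9,3)=15
after path 4 (12→3→9→4, push 1): res(9,3)=16
after path 5 (12→3→7→6→4, push 12): res(9,3)=16
after path 6 (12→2→8→0→6→4, push 8): res(9,3)=16
after path 7 (12→2→13→0→6→4, push 11): res(9,3)=16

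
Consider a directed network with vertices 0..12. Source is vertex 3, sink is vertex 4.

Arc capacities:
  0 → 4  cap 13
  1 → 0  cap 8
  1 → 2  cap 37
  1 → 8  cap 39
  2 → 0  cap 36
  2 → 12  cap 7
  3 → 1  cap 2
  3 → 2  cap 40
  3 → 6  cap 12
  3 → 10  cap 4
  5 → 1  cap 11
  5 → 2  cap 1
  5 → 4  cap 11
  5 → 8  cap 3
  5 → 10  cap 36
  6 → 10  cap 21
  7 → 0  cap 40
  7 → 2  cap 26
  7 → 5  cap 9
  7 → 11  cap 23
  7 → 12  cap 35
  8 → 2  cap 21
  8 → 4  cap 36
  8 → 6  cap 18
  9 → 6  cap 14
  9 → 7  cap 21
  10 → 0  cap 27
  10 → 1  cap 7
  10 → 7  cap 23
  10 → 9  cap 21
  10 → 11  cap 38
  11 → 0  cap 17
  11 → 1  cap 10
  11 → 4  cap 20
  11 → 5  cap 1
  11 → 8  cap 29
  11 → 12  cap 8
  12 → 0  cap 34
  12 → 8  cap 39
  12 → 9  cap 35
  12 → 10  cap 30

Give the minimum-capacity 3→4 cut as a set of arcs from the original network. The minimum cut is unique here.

augment #1: 3→1→0→4 push 2
augment #2: 3→2→0→4 push 11
augment #3: 3→10→11→4 push 4
augment #4: 3→2→12→8→4 push 7
augment #5: 3→6→10→11→4 push 12
augment #6: 3→2→0→1→8→4 push 2
max flow = 38; residual-reachable set from 3 gives S-side
cut edges (S→T): {(0,4), (2,12), (3,1), (3,6), (3,10)} total cap 38

Min-cut arcs: {(0,4), (2,12), (3,1), (3,6), (3,10)} (total capacity 38)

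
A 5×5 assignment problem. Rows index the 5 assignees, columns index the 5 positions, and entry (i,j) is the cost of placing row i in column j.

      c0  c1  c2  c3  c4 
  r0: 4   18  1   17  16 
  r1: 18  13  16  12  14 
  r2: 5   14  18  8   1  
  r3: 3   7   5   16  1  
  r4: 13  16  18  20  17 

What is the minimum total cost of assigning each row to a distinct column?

optimal assignment: row0→col2 (cost 1), row1→col3 (cost 12), row2→col4 (cost 1), row3→col0 (cost 3), row4→col1 (cost 16)
total = 1 + 12 + 1 + 3 + 16 = 33

Minimum assignment cost: 33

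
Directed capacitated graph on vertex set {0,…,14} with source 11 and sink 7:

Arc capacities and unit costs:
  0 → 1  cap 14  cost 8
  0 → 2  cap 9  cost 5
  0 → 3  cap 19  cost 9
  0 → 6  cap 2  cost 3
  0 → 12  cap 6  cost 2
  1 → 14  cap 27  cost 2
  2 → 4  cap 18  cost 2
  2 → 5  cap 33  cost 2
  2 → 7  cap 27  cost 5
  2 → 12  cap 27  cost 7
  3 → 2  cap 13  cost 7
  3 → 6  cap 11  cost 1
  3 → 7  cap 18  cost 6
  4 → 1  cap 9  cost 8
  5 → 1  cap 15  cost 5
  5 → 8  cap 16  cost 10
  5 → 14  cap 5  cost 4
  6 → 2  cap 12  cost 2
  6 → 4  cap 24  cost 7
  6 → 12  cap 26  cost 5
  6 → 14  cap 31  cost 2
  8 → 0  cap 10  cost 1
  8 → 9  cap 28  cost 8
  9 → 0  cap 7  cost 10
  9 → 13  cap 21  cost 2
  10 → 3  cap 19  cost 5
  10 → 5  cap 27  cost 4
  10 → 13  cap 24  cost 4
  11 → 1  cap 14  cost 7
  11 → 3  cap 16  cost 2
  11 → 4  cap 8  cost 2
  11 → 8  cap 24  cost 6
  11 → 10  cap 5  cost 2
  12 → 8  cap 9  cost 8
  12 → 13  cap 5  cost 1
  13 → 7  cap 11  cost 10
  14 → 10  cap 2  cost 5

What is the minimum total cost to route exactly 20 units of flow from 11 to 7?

Minimum cost for 20 units: 184

shortest-cost path #1: 11→3→7 push 16 @ unit cost 8 (adds 128)
shortest-cost path #2: 11→10→3→7 push 2 @ unit cost 13 (adds 26)
shortest-cost path #3: 11→10→3→6→2→7 push 2 @ unit cost 15 (adds 30)
total cost = 184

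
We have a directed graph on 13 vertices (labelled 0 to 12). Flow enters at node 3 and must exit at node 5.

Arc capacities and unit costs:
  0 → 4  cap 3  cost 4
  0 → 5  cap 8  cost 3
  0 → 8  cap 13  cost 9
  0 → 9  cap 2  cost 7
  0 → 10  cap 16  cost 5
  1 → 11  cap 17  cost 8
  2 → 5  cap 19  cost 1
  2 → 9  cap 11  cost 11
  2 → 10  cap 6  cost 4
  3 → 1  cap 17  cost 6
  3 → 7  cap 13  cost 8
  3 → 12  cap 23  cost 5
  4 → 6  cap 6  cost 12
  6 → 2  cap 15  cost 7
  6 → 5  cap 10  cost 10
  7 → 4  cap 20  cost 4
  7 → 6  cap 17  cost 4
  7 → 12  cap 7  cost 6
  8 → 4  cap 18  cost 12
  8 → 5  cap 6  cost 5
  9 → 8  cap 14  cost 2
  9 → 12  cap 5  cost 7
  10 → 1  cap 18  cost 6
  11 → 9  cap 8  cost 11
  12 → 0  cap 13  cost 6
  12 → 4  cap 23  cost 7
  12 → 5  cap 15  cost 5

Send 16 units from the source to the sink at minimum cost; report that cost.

shortest-cost path #1: 3→12→5 push 15 @ unit cost 10 (adds 150)
shortest-cost path #2: 3→12→0→5 push 1 @ unit cost 14 (adds 14)
total cost = 164

Minimum cost for 16 units: 164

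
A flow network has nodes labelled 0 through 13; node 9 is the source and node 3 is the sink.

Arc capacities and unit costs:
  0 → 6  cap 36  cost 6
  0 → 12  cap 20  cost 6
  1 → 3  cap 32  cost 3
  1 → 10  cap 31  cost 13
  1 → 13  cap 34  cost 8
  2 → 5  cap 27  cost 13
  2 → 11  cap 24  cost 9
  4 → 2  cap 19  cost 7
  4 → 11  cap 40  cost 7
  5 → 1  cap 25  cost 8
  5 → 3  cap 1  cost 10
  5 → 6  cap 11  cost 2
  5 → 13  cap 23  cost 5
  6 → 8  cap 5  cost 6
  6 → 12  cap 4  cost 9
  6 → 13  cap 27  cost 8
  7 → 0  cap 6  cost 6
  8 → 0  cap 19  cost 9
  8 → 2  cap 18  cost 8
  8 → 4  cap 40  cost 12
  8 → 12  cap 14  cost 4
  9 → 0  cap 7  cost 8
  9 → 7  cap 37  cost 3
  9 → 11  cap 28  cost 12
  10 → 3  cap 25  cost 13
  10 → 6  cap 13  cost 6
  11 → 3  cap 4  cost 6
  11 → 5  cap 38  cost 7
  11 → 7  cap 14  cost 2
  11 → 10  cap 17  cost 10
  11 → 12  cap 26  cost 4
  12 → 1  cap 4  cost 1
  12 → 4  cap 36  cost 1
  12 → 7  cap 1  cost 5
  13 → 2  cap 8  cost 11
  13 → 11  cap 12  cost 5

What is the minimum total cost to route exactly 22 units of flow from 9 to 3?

Minimum cost for 22 units: 563

shortest-cost path #1: 9→11→3 push 4 @ unit cost 18 (adds 72)
shortest-cost path #2: 9→0→12→1→3 push 4 @ unit cost 18 (adds 72)
shortest-cost path #3: 9→11→5→3 push 1 @ unit cost 29 (adds 29)
shortest-cost path #4: 9→11→5→1→3 push 13 @ unit cost 30 (adds 390)
total cost = 563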